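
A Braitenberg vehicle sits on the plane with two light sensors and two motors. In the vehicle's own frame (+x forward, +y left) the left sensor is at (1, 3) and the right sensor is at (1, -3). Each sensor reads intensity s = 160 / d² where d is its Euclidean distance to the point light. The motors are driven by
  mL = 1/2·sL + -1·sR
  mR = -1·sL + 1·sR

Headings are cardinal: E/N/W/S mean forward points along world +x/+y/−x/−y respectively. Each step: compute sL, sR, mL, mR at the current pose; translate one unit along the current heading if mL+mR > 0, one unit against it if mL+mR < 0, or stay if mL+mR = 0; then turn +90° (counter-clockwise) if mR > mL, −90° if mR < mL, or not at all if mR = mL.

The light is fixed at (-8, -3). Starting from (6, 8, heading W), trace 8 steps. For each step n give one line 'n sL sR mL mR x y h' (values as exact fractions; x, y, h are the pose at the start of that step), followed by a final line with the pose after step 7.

n=0: pose=(6,8,W); sL=160/233, sR=32/73; mL=-1616/17009, mR=-4224/17009; mL+mR=-80/233 → advance -1; mR−mL=-2608/17009 → turn -1·90°
n=1: pose=(7,8,N); sL=5/9, sR=40/117; mL=-5/78, mR=-25/117; mL+mR=-5/18 → advance -1; mR−mL=-35/234 → turn -1·90°
n=2: pose=(7,7,E); sL=32/85, sR=32/61; mL=-1744/5185, mR=768/5185; mL+mR=-16/85 → advance -1; mR−mL=2512/5185 → turn +1·90°
n=3: pose=(6,7,N); sL=80/121, sR=16/41; mL=-296/4961, mR=-1344/4961; mL+mR=-40/121 → advance -1; mR−mL=-1048/4961 → turn -1·90°
n=4: pose=(6,6,E); sL=160/369, sR=160/261; mL=-4240/10701, mR=640/3567; mL+mR=-80/369 → advance -1; mR−mL=6160/10701 → turn +1·90°
n=5: pose=(5,6,N); sL=4/5, sR=40/89; mL=-22/445, mR=-156/445; mL+mR=-2/5 → advance -1; mR−mL=-134/445 → turn -1·90°
n=6: pose=(5,5,E); sL=160/317, sR=160/221; mL=-33040/70057, mR=15360/70057; mL+mR=-80/317 → advance -1; mR−mL=48400/70057 → turn +1·90°
n=7: pose=(4,5,N); sL=80/81, sR=80/153; mL=-40/1377, mR=-640/1377; mL+mR=-40/81 → advance -1; mR−mL=-200/459 → turn -1·90°

0 160/233 32/73 -1616/17009 -4224/17009 6 8 W
1 5/9 40/117 -5/78 -25/117 7 8 N
2 32/85 32/61 -1744/5185 768/5185 7 7 E
3 80/121 16/41 -296/4961 -1344/4961 6 7 N
4 160/369 160/261 -4240/10701 640/3567 6 6 E
5 4/5 40/89 -22/445 -156/445 5 6 N
6 160/317 160/221 -33040/70057 15360/70057 5 5 E
7 80/81 80/153 -40/1377 -640/1377 4 5 N
final 4 4 E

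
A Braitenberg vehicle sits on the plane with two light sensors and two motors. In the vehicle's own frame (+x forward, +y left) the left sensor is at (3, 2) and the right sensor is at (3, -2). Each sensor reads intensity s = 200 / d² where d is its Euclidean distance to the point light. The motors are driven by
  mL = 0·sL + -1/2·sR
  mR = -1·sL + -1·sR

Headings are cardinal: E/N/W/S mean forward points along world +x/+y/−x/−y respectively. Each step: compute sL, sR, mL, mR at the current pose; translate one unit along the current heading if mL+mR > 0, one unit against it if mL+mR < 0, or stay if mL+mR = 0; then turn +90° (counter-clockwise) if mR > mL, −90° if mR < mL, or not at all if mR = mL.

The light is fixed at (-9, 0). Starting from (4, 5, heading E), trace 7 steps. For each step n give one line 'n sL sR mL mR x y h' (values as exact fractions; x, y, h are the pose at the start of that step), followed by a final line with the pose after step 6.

n=0: pose=(4,5,E); sL=40/61, sR=40/53; mL=-20/53, mR=-4560/3233; mL+mR=-5780/3233 → advance -1; mR−mL=-3340/3233 → turn -1·90°
n=1: pose=(3,5,S); sL=1, sR=25/13; mL=-25/26, mR=-38/13; mL+mR=-101/26 → advance -1; mR−mL=-51/26 → turn -1·90°
n=2: pose=(3,6,W); sL=200/97, sR=40/29; mL=-20/29, mR=-9680/2813; mL+mR=-11620/2813 → advance -1; mR−mL=-7740/2813 → turn -1·90°
n=3: pose=(4,6,N); sL=100/101, sR=100/153; mL=-50/153, mR=-25400/15453; mL+mR=-10150/5151 → advance -1; mR−mL=-20350/15453 → turn -1·90°
n=4: pose=(4,5,E); sL=40/61, sR=40/53; mL=-20/53, mR=-4560/3233; mL+mR=-5780/3233 → advance -1; mR−mL=-3340/3233 → turn -1·90°
n=5: pose=(3,5,S); sL=1, sR=25/13; mL=-25/26, mR=-38/13; mL+mR=-101/26 → advance -1; mR−mL=-51/26 → turn -1·90°
n=6: pose=(3,6,W); sL=200/97, sR=40/29; mL=-20/29, mR=-9680/2813; mL+mR=-11620/2813 → advance -1; mR−mL=-7740/2813 → turn -1·90°

0 40/61 40/53 -20/53 -4560/3233 4 5 E
1 1 25/13 -25/26 -38/13 3 5 S
2 200/97 40/29 -20/29 -9680/2813 3 6 W
3 100/101 100/153 -50/153 -25400/15453 4 6 N
4 40/61 40/53 -20/53 -4560/3233 4 5 E
5 1 25/13 -25/26 -38/13 3 5 S
6 200/97 40/29 -20/29 -9680/2813 3 6 W
final 4 6 N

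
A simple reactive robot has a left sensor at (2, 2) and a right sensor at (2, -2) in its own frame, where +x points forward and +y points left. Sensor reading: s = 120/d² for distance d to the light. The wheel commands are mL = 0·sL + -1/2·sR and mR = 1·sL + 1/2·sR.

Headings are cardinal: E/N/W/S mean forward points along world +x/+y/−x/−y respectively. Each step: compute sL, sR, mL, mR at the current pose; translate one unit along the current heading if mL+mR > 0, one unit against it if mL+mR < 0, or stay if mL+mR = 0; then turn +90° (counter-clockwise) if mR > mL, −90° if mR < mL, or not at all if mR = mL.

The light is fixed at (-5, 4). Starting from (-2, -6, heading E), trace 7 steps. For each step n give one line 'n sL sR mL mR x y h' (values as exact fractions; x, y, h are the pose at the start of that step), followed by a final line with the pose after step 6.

n=0: pose=(-2,-6,E); sL=120/89, sR=120/169; mL=-60/169, mR=25620/15041; mL+mR=120/89 → advance +1; mR−mL=30960/15041 → turn +1·90°
n=1: pose=(-1,-6,N); sL=30/17, sR=6/5; mL=-3/5, mR=201/85; mL+mR=30/17 → advance +1; mR−mL=252/85 → turn +1·90°
n=2: pose=(-1,-5,W); sL=24/25, sR=120/53; mL=-60/53, mR=2772/1325; mL+mR=24/25 → advance +1; mR−mL=4272/1325 → turn +1·90°
n=3: pose=(-2,-5,S); sL=60/73, sR=60/61; mL=-30/61, mR=5850/4453; mL+mR=60/73 → advance +1; mR−mL=8040/4453 → turn +1·90°
n=4: pose=(-2,-6,E); sL=120/89, sR=120/169; mL=-60/169, mR=25620/15041; mL+mR=120/89 → advance +1; mR−mL=30960/15041 → turn +1·90°
n=5: pose=(-1,-6,N); sL=30/17, sR=6/5; mL=-3/5, mR=201/85; mL+mR=30/17 → advance +1; mR−mL=252/85 → turn +1·90°
n=6: pose=(-1,-5,W); sL=24/25, sR=120/53; mL=-60/53, mR=2772/1325; mL+mR=24/25 → advance +1; mR−mL=4272/1325 → turn +1·90°

0 120/89 120/169 -60/169 25620/15041 -2 -6 E
1 30/17 6/5 -3/5 201/85 -1 -6 N
2 24/25 120/53 -60/53 2772/1325 -1 -5 W
3 60/73 60/61 -30/61 5850/4453 -2 -5 S
4 120/89 120/169 -60/169 25620/15041 -2 -6 E
5 30/17 6/5 -3/5 201/85 -1 -6 N
6 24/25 120/53 -60/53 2772/1325 -1 -5 W
final -2 -5 S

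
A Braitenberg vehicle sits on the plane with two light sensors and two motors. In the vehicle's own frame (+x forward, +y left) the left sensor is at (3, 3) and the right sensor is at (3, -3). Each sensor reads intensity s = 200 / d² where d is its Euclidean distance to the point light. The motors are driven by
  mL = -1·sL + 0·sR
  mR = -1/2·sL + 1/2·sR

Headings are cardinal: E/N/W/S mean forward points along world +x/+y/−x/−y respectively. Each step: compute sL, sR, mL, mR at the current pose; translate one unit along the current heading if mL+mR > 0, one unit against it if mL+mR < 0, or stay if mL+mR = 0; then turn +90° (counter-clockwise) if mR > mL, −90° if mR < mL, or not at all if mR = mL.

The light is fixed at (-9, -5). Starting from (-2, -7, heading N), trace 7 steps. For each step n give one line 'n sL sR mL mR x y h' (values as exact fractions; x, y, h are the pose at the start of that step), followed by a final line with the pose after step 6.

0 200/17 200/101 -200/17 -8400/1717 -2 -7 N
1 50/13 25/2 -50/13 225/52 -2 -8 W
2 200/117 40/9 -200/117 160/117 -3 -8 S
3 100/41 100/53 -100/41 -600/2173 -3 -7 E
4 40 40/13 -40 -240/13 -4 -7 N
5 5 50 -5 45/2 -4 -8 W
6 40/17 200/37 -40/17 960/629 -5 -8 S
final -5 -7 E

n=0: pose=(-2,-7,N); sL=200/17, sR=200/101; mL=-200/17, mR=-8400/1717; mL+mR=-28600/1717 → advance -1; mR−mL=11800/1717 → turn +1·90°
n=1: pose=(-2,-8,W); sL=50/13, sR=25/2; mL=-50/13, mR=225/52; mL+mR=25/52 → advance +1; mR−mL=425/52 → turn +1·90°
n=2: pose=(-3,-8,S); sL=200/117, sR=40/9; mL=-200/117, mR=160/117; mL+mR=-40/117 → advance -1; mR−mL=40/13 → turn +1·90°
n=3: pose=(-3,-7,E); sL=100/41, sR=100/53; mL=-100/41, mR=-600/2173; mL+mR=-5900/2173 → advance -1; mR−mL=4700/2173 → turn +1·90°
n=4: pose=(-4,-7,N); sL=40, sR=40/13; mL=-40, mR=-240/13; mL+mR=-760/13 → advance -1; mR−mL=280/13 → turn +1·90°
n=5: pose=(-4,-8,W); sL=5, sR=50; mL=-5, mR=45/2; mL+mR=35/2 → advance +1; mR−mL=55/2 → turn +1·90°
n=6: pose=(-5,-8,S); sL=40/17, sR=200/37; mL=-40/17, mR=960/629; mL+mR=-520/629 → advance -1; mR−mL=2440/629 → turn +1·90°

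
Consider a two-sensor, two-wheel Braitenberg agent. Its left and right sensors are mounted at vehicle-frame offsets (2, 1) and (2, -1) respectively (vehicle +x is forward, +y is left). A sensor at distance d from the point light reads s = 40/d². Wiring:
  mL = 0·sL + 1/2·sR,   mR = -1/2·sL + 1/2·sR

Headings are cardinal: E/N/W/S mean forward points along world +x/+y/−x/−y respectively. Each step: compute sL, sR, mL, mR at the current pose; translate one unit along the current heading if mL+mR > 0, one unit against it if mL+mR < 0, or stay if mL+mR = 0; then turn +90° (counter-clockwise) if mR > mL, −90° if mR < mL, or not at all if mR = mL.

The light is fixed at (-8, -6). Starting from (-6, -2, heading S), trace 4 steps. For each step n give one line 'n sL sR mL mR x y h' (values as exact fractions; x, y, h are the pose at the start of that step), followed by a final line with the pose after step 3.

n=0: pose=(-6,-2,S); sL=40/13, sR=8; mL=4, mR=32/13; mL+mR=84/13 → advance +1; mR−mL=-20/13 → turn -1·90°
n=1: pose=(-6,-3,W); sL=10, sR=5/2; mL=5/4, mR=-15/4; mL+mR=-5/2 → advance -1; mR−mL=-5 → turn -1·90°
n=2: pose=(-5,-3,N); sL=40/29, sR=40/41; mL=20/41, mR=-240/1189; mL+mR=340/1189 → advance +1; mR−mL=-20/29 → turn -1·90°
n=3: pose=(-5,-2,E); sL=4/5, sR=20/17; mL=10/17, mR=16/85; mL+mR=66/85 → advance +1; mR−mL=-2/5 → turn -1·90°

0 40/13 8 4 32/13 -6 -2 S
1 10 5/2 5/4 -15/4 -6 -3 W
2 40/29 40/41 20/41 -240/1189 -5 -3 N
3 4/5 20/17 10/17 16/85 -5 -2 E
final -4 -2 S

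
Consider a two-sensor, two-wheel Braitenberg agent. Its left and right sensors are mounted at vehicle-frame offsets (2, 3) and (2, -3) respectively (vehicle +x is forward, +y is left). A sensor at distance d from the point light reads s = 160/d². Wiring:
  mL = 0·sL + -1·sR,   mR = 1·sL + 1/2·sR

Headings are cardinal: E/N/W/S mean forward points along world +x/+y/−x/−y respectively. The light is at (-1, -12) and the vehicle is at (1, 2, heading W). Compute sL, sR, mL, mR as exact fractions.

160/121 160/289 -160/289 55920/34969

left sensor world pos  = (-1, -1); dL² = 121
right sensor world pos = (-1, 5); dR² = 289
sL = 160/121 = 160/121
sR = 160/289 = 160/289
mL = 0·sL + -1·sR = -160/289
mR = 1·sL + 1/2·sR = 55920/34969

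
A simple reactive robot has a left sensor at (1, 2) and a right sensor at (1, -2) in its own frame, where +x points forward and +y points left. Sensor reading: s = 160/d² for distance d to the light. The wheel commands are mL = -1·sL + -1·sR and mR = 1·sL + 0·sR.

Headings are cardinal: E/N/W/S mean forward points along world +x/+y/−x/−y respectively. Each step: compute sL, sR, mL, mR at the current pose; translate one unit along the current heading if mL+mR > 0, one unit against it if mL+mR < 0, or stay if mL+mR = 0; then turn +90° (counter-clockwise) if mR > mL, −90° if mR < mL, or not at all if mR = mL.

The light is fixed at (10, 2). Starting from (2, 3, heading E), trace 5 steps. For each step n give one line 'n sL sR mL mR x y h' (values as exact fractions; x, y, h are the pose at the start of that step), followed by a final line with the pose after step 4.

0 80/29 16/5 -864/145 80/29 2 3 E
1 32/25 160/53 -5696/1325 32/25 1 3 N
2 20/13 20/13 -40/13 20/13 1 2 W
3 160/37 160/101 -22080/3737 160/37 2 2 S
4 80/29 16/5 -864/145 80/29 2 3 E
final 1 3 N

n=0: pose=(2,3,E); sL=80/29, sR=16/5; mL=-864/145, mR=80/29; mL+mR=-16/5 → advance -1; mR−mL=1264/145 → turn +1·90°
n=1: pose=(1,3,N); sL=32/25, sR=160/53; mL=-5696/1325, mR=32/25; mL+mR=-160/53 → advance -1; mR−mL=7392/1325 → turn +1·90°
n=2: pose=(1,2,W); sL=20/13, sR=20/13; mL=-40/13, mR=20/13; mL+mR=-20/13 → advance -1; mR−mL=60/13 → turn +1·90°
n=3: pose=(2,2,S); sL=160/37, sR=160/101; mL=-22080/3737, mR=160/37; mL+mR=-160/101 → advance -1; mR−mL=38240/3737 → turn +1·90°
n=4: pose=(2,3,E); sL=80/29, sR=16/5; mL=-864/145, mR=80/29; mL+mR=-16/5 → advance -1; mR−mL=1264/145 → turn +1·90°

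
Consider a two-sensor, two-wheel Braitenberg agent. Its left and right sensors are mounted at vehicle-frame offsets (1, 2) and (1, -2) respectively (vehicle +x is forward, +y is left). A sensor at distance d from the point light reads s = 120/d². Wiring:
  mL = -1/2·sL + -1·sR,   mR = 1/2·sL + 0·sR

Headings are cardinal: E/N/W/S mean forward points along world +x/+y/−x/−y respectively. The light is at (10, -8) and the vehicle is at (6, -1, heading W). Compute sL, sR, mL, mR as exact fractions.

12/5 60/53 -618/265 6/5

left sensor world pos  = (5, -3); dL² = 50
right sensor world pos = (5, 1); dR² = 106
sL = 120/50 = 12/5
sR = 120/106 = 60/53
mL = -1/2·sL + -1·sR = -618/265
mR = 1/2·sL + 0·sR = 6/5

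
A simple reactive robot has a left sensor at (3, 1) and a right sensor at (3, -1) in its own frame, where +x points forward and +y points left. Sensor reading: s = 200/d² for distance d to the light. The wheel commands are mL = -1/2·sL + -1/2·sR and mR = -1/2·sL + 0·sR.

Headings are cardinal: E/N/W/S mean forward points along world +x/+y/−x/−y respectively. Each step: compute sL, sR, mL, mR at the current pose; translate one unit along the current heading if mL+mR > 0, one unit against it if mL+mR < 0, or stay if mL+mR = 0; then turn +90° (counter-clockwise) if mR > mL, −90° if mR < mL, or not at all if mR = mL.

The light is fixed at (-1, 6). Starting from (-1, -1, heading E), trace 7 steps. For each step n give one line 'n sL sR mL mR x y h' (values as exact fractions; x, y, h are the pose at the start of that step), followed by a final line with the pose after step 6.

0 40/9 200/73 -2360/657 -20/9 -1 -1 E
1 10 25/2 -45/4 -5 -2 -1 N
2 200/97 40/13 -3240/1261 -100/97 -2 -2 W
3 100/61 100/61 -100/61 -50/61 -1 -2 S
4 40/9 200/73 -2360/657 -20/9 -1 -1 E
5 10 25/2 -45/4 -5 -2 -1 N
6 200/97 40/13 -3240/1261 -100/97 -2 -2 W
final -1 -2 S

n=0: pose=(-1,-1,E); sL=40/9, sR=200/73; mL=-2360/657, mR=-20/9; mL+mR=-3820/657 → advance -1; mR−mL=100/73 → turn +1·90°
n=1: pose=(-2,-1,N); sL=10, sR=25/2; mL=-45/4, mR=-5; mL+mR=-65/4 → advance -1; mR−mL=25/4 → turn +1·90°
n=2: pose=(-2,-2,W); sL=200/97, sR=40/13; mL=-3240/1261, mR=-100/97; mL+mR=-4540/1261 → advance -1; mR−mL=20/13 → turn +1·90°
n=3: pose=(-1,-2,S); sL=100/61, sR=100/61; mL=-100/61, mR=-50/61; mL+mR=-150/61 → advance -1; mR−mL=50/61 → turn +1·90°
n=4: pose=(-1,-1,E); sL=40/9, sR=200/73; mL=-2360/657, mR=-20/9; mL+mR=-3820/657 → advance -1; mR−mL=100/73 → turn +1·90°
n=5: pose=(-2,-1,N); sL=10, sR=25/2; mL=-45/4, mR=-5; mL+mR=-65/4 → advance -1; mR−mL=25/4 → turn +1·90°
n=6: pose=(-2,-2,W); sL=200/97, sR=40/13; mL=-3240/1261, mR=-100/97; mL+mR=-4540/1261 → advance -1; mR−mL=20/13 → turn +1·90°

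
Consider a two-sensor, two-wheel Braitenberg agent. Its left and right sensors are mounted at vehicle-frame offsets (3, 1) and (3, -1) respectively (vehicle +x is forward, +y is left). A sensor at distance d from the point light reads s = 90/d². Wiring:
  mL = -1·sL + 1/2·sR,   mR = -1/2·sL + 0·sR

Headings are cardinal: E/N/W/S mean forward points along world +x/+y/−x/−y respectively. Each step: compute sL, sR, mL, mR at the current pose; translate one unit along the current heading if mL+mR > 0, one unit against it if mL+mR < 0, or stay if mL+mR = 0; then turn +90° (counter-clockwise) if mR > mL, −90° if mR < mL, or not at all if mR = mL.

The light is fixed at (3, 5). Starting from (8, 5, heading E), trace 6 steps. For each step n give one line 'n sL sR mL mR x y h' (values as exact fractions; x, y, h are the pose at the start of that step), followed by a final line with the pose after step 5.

n=0: pose=(8,5,E); sL=18/13, sR=18/13; mL=-9/13, mR=-9/13; mL+mR=-18/13 → advance -1; mR−mL=0 → turn +0·90°
n=1: pose=(7,5,E); sL=9/5, sR=9/5; mL=-9/10, mR=-9/10; mL+mR=-9/5 → advance -1; mR−mL=0 → turn +0·90°
n=2: pose=(6,5,E); sL=90/37, sR=90/37; mL=-45/37, mR=-45/37; mL+mR=-90/37 → advance -1; mR−mL=0 → turn +0·90°
n=3: pose=(5,5,E); sL=45/13, sR=45/13; mL=-45/26, mR=-45/26; mL+mR=-45/13 → advance -1; mR−mL=0 → turn +0·90°
n=4: pose=(4,5,E); sL=90/17, sR=90/17; mL=-45/17, mR=-45/17; mL+mR=-90/17 → advance -1; mR−mL=0 → turn +0·90°
n=5: pose=(3,5,E); sL=9, sR=9; mL=-9/2, mR=-9/2; mL+mR=-9 → advance -1; mR−mL=0 → turn +0·90°

0 18/13 18/13 -9/13 -9/13 8 5 E
1 9/5 9/5 -9/10 -9/10 7 5 E
2 90/37 90/37 -45/37 -45/37 6 5 E
3 45/13 45/13 -45/26 -45/26 5 5 E
4 90/17 90/17 -45/17 -45/17 4 5 E
5 9 9 -9/2 -9/2 3 5 E
final 2 5 E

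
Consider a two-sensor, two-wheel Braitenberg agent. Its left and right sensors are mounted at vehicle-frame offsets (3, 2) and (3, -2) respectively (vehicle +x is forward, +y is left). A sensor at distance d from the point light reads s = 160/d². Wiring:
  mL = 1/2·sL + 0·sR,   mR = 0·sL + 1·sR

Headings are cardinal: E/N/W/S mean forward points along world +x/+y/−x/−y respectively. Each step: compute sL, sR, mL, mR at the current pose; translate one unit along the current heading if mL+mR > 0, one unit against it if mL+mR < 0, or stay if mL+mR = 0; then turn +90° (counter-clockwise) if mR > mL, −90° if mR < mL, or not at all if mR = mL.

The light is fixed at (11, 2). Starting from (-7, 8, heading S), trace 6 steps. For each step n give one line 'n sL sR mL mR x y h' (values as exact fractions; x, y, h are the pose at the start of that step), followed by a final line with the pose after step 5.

n=0: pose=(-7,8,S); sL=32/53, sR=160/409; mL=16/53, mR=160/409; mL+mR=15024/21677 → advance +1; mR−mL=1936/21677 → turn +1·90°
n=1: pose=(-7,7,E); sL=80/137, sR=80/117; mL=40/137, mR=80/117; mL+mR=15640/16029 → advance +1; mR−mL=6280/16029 → turn +1·90°
n=2: pose=(-6,7,N); sL=32/85, sR=160/289; mL=16/85, mR=160/289; mL+mR=1072/1445 → advance +1; mR−mL=528/1445 → turn +1·90°
n=3: pose=(-6,8,W); sL=5/13, sR=10/29; mL=5/26, mR=10/29; mL+mR=405/754 → advance +1; mR−mL=115/754 → turn +1·90°
n=4: pose=(-7,8,S); sL=32/53, sR=160/409; mL=16/53, mR=160/409; mL+mR=15024/21677 → advance +1; mR−mL=1936/21677 → turn +1·90°
n=5: pose=(-7,7,E); sL=80/137, sR=80/117; mL=40/137, mR=80/117; mL+mR=15640/16029 → advance +1; mR−mL=6280/16029 → turn +1·90°

0 32/53 160/409 16/53 160/409 -7 8 S
1 80/137 80/117 40/137 80/117 -7 7 E
2 32/85 160/289 16/85 160/289 -6 7 N
3 5/13 10/29 5/26 10/29 -6 8 W
4 32/53 160/409 16/53 160/409 -7 8 S
5 80/137 80/117 40/137 80/117 -7 7 E
final -6 7 N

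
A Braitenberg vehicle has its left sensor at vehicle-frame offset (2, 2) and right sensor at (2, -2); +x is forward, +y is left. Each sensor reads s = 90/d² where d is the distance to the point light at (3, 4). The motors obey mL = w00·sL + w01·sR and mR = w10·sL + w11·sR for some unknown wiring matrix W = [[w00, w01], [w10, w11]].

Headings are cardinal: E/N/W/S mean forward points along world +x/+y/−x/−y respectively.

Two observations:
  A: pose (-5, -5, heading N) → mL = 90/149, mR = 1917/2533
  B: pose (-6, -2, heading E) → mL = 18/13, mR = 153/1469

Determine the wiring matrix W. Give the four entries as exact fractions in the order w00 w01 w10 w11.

obs A: pose=(-5,-5,N) → sL=90/149, sR=18/17, mL=90/149, mR=1917/2533
obs B: pose=(-6,-2,E) → sL=18/13, sR=90/113, mL=18/13, mR=153/1469
sensor matrix S = [[90/149, 18/17], [18/13, 90/113]]; det S = -3665088/3720977
solve [mL_A; mL_B] = S·[w00; w01] and [mR_A; mR_B] = S·[w10; w11]:
  w00 = 1, w01 = 0, w10 = -1/2, w11 = 1

1 0 -1/2 1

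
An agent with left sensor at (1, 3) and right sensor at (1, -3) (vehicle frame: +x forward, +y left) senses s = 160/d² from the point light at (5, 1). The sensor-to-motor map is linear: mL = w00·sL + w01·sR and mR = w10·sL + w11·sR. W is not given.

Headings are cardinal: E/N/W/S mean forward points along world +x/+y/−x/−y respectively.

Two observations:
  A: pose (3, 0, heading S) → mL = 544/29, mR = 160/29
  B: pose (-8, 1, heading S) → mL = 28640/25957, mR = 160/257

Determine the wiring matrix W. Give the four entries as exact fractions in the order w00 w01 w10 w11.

obs A: pose=(3,0,S) → sL=32, sR=160/29, mL=544/29, mR=160/29
obs B: pose=(-8,1,S) → sL=160/101, sR=160/257, mL=28640/25957, mR=160/257
sensor matrix S = [[32, 160/29], [160/101, 160/257]]; det S = 8417280/752753
solve [mL_A; mL_B] = S·[w00; w01] and [mR_A; mR_B] = S·[w10; w11]:
  w00 = 1/2, w01 = 1/2, w10 = 0, w11 = 1

1/2 1/2 0 1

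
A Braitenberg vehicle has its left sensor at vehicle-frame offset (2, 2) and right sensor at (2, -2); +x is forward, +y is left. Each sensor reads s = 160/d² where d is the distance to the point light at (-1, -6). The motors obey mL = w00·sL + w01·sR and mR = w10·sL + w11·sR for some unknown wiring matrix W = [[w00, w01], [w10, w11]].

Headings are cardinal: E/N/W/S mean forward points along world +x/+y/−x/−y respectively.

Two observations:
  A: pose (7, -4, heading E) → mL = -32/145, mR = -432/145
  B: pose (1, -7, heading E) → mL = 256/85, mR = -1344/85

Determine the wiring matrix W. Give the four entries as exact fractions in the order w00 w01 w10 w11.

1 -1 -1 -1

obs A: pose=(7,-4,E) → sL=40/29, sR=8/5, mL=-32/145, mR=-432/145
obs B: pose=(1,-7,E) → sL=160/17, sR=32/5, mL=256/85, mR=-1344/85
sensor matrix S = [[40/29, 8/5], [160/17, 32/5]]; det S = -3072/493
solve [mL_A; mL_B] = S·[w00; w01] and [mR_A; mR_B] = S·[w10; w11]:
  w00 = 1, w01 = -1, w10 = -1, w11 = -1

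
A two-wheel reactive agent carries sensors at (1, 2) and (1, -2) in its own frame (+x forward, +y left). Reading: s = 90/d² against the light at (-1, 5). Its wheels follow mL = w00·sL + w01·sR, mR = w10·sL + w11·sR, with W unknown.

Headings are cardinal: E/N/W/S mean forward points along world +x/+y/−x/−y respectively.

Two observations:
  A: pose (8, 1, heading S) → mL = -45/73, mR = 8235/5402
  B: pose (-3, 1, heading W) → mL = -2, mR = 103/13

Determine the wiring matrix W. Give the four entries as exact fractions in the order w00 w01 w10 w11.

-1 0 1/2 1

obs A: pose=(8,1,S) → sL=45/73, sR=45/37, mL=-45/73, mR=8235/5402
obs B: pose=(-3,1,W) → sL=2, sR=90/13, mL=-2, mR=103/13
sensor matrix S = [[45/73, 45/37], [2, 90/13]]; det S = 64440/35113
solve [mL_A; mL_B] = S·[w00; w01] and [mR_A; mR_B] = S·[w10; w11]:
  w00 = -1, w01 = 0, w10 = 1/2, w11 = 1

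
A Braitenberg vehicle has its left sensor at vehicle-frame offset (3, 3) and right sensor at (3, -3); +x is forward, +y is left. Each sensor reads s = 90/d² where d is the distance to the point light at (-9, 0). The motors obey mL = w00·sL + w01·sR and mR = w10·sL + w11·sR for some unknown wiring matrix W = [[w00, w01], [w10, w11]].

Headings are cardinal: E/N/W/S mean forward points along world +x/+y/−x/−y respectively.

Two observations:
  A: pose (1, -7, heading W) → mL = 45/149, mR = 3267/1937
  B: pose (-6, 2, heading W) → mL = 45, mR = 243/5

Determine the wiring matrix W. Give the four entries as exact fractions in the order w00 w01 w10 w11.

obs A: pose=(1,-7,W) → sL=90/149, sR=18/13, mL=45/149, mR=3267/1937
obs B: pose=(-6,2,W) → sL=90, sR=18/5, mL=45, mR=243/5
sensor matrix S = [[90/149, 18/13], [90, 18/5]]; det S = -237168/1937
solve [mL_A; mL_B] = S·[w00; w01] and [mR_A; mR_B] = S·[w10; w11]:
  w00 = 1/2, w01 = 0, w10 = 1/2, w11 = 1

1/2 0 1/2 1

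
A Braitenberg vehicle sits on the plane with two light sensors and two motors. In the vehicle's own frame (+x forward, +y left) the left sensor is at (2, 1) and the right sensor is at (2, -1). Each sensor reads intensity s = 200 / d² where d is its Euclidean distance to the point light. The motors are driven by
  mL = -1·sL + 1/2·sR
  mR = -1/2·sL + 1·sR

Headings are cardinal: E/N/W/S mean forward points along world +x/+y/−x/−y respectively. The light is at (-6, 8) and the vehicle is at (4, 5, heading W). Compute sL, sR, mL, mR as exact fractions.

left sensor world pos  = (2, 4); dL² = 80
right sensor world pos = (2, 6); dR² = 68
sL = 200/80 = 5/2
sR = 200/68 = 50/17
mL = -1·sL + 1/2·sR = -35/34
mR = -1/2·sL + 1·sR = 115/68

5/2 50/17 -35/34 115/68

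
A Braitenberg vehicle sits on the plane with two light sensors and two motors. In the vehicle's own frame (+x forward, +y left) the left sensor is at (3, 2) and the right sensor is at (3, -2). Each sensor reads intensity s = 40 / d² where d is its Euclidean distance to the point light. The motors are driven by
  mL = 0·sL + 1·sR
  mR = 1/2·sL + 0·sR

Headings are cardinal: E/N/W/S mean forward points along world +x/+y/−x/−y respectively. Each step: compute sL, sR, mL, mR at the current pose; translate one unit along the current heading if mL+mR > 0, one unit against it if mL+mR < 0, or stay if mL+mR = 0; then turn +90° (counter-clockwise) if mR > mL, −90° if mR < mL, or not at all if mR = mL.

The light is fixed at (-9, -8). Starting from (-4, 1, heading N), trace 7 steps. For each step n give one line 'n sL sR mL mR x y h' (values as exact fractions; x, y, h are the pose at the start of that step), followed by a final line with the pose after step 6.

0 40/153 40/193 40/193 20/153 -4 1 N
1 5/26 5/16 5/16 5/52 -4 2 E
2 40/113 8/13 8/13 20/113 -3 2 S
3 20/29 4/13 4/13 10/29 -3 1 W
4 8/17 8/9 8/9 4/17 -4 1 S
5 1 5/13 5/13 1/2 -4 0 W
6 40/61 40/29 40/29 20/61 -5 0 S
final -5 -1 W

n=0: pose=(-4,1,N); sL=40/153, sR=40/193; mL=40/193, mR=20/153; mL+mR=9980/29529 → advance +1; mR−mL=-2260/29529 → turn -1·90°
n=1: pose=(-4,2,E); sL=5/26, sR=5/16; mL=5/16, mR=5/52; mL+mR=85/208 → advance +1; mR−mL=-45/208 → turn -1·90°
n=2: pose=(-3,2,S); sL=40/113, sR=8/13; mL=8/13, mR=20/113; mL+mR=1164/1469 → advance +1; mR−mL=-644/1469 → turn -1·90°
n=3: pose=(-3,1,W); sL=20/29, sR=4/13; mL=4/13, mR=10/29; mL+mR=246/377 → advance +1; mR−mL=14/377 → turn +1·90°
n=4: pose=(-4,1,S); sL=8/17, sR=8/9; mL=8/9, mR=4/17; mL+mR=172/153 → advance +1; mR−mL=-100/153 → turn -1·90°
n=5: pose=(-4,0,W); sL=1, sR=5/13; mL=5/13, mR=1/2; mL+mR=23/26 → advance +1; mR−mL=3/26 → turn +1·90°
n=6: pose=(-5,0,S); sL=40/61, sR=40/29; mL=40/29, mR=20/61; mL+mR=3020/1769 → advance +1; mR−mL=-1860/1769 → turn -1·90°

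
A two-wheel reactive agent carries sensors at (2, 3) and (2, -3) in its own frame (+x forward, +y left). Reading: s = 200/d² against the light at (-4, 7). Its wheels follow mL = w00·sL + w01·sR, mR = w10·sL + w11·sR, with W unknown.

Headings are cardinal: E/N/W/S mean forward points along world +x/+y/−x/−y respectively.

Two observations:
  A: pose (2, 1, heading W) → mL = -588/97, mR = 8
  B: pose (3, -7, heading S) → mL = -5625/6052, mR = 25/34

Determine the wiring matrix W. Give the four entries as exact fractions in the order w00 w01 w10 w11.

-1 -1/2 0 1

obs A: pose=(2,1,W) → sL=200/97, sR=8, mL=-588/97, mR=8
obs B: pose=(3,-7,S) → sL=50/89, sR=25/34, mL=-5625/6052, mR=25/34
sensor matrix S = [[200/97, 8], [50/89, 25/34]]; det S = -437100/146761
solve [mL_A; mL_B] = S·[w00; w01] and [mR_A; mR_B] = S·[w10; w11]:
  w00 = -1, w01 = -1/2, w10 = 0, w11 = 1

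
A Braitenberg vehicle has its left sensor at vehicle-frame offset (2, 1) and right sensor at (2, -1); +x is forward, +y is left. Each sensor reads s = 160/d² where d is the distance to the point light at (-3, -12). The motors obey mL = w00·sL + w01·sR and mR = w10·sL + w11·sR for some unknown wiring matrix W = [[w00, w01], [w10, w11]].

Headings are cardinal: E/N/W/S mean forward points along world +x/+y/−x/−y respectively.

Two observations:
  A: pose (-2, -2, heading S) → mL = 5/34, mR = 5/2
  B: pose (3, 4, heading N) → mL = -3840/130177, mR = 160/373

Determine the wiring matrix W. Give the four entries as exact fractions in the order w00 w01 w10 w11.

-1 1 0 1

obs A: pose=(-2,-2,S) → sL=40/17, sR=5/2, mL=5/34, mR=5/2
obs B: pose=(3,4,N) → sL=160/349, sR=160/373, mL=-3840/130177, mR=160/373
sensor matrix S = [[40/17, 5/2], [160/349, 160/373]]; det S = -302800/2213009
solve [mL_A; mL_B] = S·[w00; w01] and [mR_A; mR_B] = S·[w10; w11]:
  w00 = -1, w01 = 1, w10 = 0, w11 = 1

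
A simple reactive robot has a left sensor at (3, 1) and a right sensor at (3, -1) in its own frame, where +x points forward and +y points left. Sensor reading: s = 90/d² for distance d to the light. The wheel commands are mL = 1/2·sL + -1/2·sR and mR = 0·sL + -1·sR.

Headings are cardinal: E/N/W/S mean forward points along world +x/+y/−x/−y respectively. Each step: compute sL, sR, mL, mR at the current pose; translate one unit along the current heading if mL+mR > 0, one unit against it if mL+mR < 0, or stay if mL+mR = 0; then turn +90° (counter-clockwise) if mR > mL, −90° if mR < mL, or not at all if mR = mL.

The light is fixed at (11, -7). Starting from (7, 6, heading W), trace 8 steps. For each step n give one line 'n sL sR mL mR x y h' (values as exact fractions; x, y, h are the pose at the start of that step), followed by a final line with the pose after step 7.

n=0: pose=(7,6,W); sL=90/193, sR=18/49; mL=468/9457, mR=-18/49; mL+mR=-3006/9457 → advance -1; mR−mL=-3942/9457 → turn -1·90°
n=1: pose=(8,6,N); sL=45/136, sR=9/26; mL=-27/3536, mR=-9/26; mL+mR=-1251/3536 → advance -1; mR−mL=-1197/3536 → turn -1·90°
n=2: pose=(8,5,E); sL=90/169, sR=90/121; mL=-2160/20449, mR=-90/121; mL+mR=-17370/20449 → advance -1; mR−mL=-13050/20449 → turn -1·90°
n=3: pose=(7,5,S); sL=1, sR=45/53; mL=4/53, mR=-45/53; mL+mR=-41/53 → advance -1; mR−mL=-49/53 → turn -1·90°
n=4: pose=(7,6,W); sL=90/193, sR=18/49; mL=468/9457, mR=-18/49; mL+mR=-3006/9457 → advance -1; mR−mL=-3942/9457 → turn -1·90°
n=5: pose=(8,6,N); sL=45/136, sR=9/26; mL=-27/3536, mR=-9/26; mL+mR=-1251/3536 → advance -1; mR−mL=-1197/3536 → turn -1·90°
n=6: pose=(8,5,E); sL=90/169, sR=90/121; mL=-2160/20449, mR=-90/121; mL+mR=-17370/20449 → advance -1; mR−mL=-13050/20449 → turn -1·90°
n=7: pose=(7,5,S); sL=1, sR=45/53; mL=4/53, mR=-45/53; mL+mR=-41/53 → advance -1; mR−mL=-49/53 → turn -1·90°

0 90/193 18/49 468/9457 -18/49 7 6 W
1 45/136 9/26 -27/3536 -9/26 8 6 N
2 90/169 90/121 -2160/20449 -90/121 8 5 E
3 1 45/53 4/53 -45/53 7 5 S
4 90/193 18/49 468/9457 -18/49 7 6 W
5 45/136 9/26 -27/3536 -9/26 8 6 N
6 90/169 90/121 -2160/20449 -90/121 8 5 E
7 1 45/53 4/53 -45/53 7 5 S
final 7 6 W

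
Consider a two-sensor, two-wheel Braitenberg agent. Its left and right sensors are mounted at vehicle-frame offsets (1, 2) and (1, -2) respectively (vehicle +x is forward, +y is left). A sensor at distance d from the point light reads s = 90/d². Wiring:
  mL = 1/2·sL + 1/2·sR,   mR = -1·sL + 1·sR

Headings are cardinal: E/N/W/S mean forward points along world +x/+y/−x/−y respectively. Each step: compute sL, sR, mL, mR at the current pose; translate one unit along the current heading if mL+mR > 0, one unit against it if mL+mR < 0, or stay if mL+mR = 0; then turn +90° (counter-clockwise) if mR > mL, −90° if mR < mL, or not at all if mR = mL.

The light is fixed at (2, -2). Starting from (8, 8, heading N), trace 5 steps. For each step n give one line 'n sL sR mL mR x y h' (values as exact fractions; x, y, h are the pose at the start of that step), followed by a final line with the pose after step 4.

0 90/137 18/37 2898/5069 -864/5069 8 8 N
1 45/109 9/13 783/1417 396/1417 8 9 E
2 90/181 18/25 2754/4525 1008/4525 9 9 S
3 9/10 1/2 7/10 -2/5 9 8 W
4 90/137 18/37 2898/5069 -864/5069 8 8 N
final 8 9 E

n=0: pose=(8,8,N); sL=90/137, sR=18/37; mL=2898/5069, mR=-864/5069; mL+mR=2034/5069 → advance +1; mR−mL=-3762/5069 → turn -1·90°
n=1: pose=(8,9,E); sL=45/109, sR=9/13; mL=783/1417, mR=396/1417; mL+mR=1179/1417 → advance +1; mR−mL=-387/1417 → turn -1·90°
n=2: pose=(9,9,S); sL=90/181, sR=18/25; mL=2754/4525, mR=1008/4525; mL+mR=3762/4525 → advance +1; mR−mL=-1746/4525 → turn -1·90°
n=3: pose=(9,8,W); sL=9/10, sR=1/2; mL=7/10, mR=-2/5; mL+mR=3/10 → advance +1; mR−mL=-11/10 → turn -1·90°
n=4: pose=(8,8,N); sL=90/137, sR=18/37; mL=2898/5069, mR=-864/5069; mL+mR=2034/5069 → advance +1; mR−mL=-3762/5069 → turn -1·90°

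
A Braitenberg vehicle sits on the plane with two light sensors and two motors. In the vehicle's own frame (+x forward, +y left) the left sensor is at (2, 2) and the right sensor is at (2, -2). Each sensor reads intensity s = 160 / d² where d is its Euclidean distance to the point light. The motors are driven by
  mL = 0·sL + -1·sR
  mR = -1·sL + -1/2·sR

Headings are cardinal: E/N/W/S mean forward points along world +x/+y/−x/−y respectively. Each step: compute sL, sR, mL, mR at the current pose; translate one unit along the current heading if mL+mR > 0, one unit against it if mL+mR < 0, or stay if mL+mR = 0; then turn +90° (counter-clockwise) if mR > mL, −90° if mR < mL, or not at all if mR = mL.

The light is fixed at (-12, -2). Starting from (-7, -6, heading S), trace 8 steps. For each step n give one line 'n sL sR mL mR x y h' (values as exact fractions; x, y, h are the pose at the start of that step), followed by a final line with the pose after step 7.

n=0: pose=(-7,-6,S); sL=32/17, sR=32/9; mL=-32/9, mR=-560/153; mL+mR=-368/51 → advance -1; mR−mL=-16/153 → turn -1·90°
n=1: pose=(-7,-5,W); sL=80/17, sR=16; mL=-16, mR=-216/17; mL+mR=-488/17 → advance -1; mR−mL=56/17 → turn +1·90°
n=2: pose=(-6,-5,S); sL=160/89, sR=160/41; mL=-160/41, mR=-13680/3649; mL+mR=-27920/3649 → advance -1; mR−mL=560/3649 → turn +1·90°
n=3: pose=(-6,-4,E); sL=5/2, sR=2; mL=-2, mR=-7/2; mL+mR=-11/2 → advance -1; mR−mL=-3/2 → turn -1·90°
n=4: pose=(-7,-4,S); sL=32/13, sR=32/5; mL=-32/5, mR=-368/65; mL+mR=-784/65 → advance -1; mR−mL=48/65 → turn +1·90°
n=5: pose=(-7,-3,E); sL=16/5, sR=80/29; mL=-80/29, mR=-664/145; mL+mR=-1064/145 → advance -1; mR−mL=-264/145 → turn -1·90°
n=6: pose=(-8,-3,S); sL=32/9, sR=160/13; mL=-160/13, mR=-1136/117; mL+mR=-2576/117 → advance -1; mR−mL=304/117 → turn +1·90°
n=7: pose=(-8,-2,E); sL=4, sR=4; mL=-4, mR=-6; mL+mR=-10 → advance -1; mR−mL=-2 → turn -1·90°

0 32/17 32/9 -32/9 -560/153 -7 -6 S
1 80/17 16 -16 -216/17 -7 -5 W
2 160/89 160/41 -160/41 -13680/3649 -6 -5 S
3 5/2 2 -2 -7/2 -6 -4 E
4 32/13 32/5 -32/5 -368/65 -7 -4 S
5 16/5 80/29 -80/29 -664/145 -7 -3 E
6 32/9 160/13 -160/13 -1136/117 -8 -3 S
7 4 4 -4 -6 -8 -2 E
final -9 -2 S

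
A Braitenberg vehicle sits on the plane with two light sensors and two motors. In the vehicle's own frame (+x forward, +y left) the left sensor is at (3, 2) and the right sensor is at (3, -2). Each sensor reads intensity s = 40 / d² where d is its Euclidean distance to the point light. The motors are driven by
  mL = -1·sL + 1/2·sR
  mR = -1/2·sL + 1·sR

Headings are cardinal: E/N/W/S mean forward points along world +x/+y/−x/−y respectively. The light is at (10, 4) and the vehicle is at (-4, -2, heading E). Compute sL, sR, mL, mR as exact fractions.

40/137 8/37 -932/5069 356/5069

left sensor world pos  = (-1, 0); dL² = 137
right sensor world pos = (-1, -4); dR² = 185
sL = 40/137 = 40/137
sR = 40/185 = 8/37
mL = -1·sL + 1/2·sR = -932/5069
mR = -1/2·sL + 1·sR = 356/5069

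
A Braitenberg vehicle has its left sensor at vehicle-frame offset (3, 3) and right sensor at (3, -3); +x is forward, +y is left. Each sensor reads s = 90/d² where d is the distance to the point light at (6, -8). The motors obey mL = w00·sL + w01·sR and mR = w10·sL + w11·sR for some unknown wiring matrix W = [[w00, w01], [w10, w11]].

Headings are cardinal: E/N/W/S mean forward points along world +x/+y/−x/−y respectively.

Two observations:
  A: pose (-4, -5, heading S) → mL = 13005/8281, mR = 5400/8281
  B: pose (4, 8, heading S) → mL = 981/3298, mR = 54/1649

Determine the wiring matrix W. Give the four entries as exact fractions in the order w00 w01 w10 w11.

obs A: pose=(-4,-5,S) → sL=90/49, sR=90/169, mL=13005/8281, mR=5400/8281
obs B: pose=(4,8,S) → sL=9/17, sR=45/97, mL=981/3298, mR=54/1649
sensor matrix S = [[90/49, 90/169], [9/17, 45/97]]; det S = 7785720/13655369
solve [mL_A; mL_B] = S·[w00; w01] and [mR_A; mR_B] = S·[w10; w11]:
  w00 = 1, w01 = -1/2, w10 = 1/2, w11 = -1/2

1 -1/2 1/2 -1/2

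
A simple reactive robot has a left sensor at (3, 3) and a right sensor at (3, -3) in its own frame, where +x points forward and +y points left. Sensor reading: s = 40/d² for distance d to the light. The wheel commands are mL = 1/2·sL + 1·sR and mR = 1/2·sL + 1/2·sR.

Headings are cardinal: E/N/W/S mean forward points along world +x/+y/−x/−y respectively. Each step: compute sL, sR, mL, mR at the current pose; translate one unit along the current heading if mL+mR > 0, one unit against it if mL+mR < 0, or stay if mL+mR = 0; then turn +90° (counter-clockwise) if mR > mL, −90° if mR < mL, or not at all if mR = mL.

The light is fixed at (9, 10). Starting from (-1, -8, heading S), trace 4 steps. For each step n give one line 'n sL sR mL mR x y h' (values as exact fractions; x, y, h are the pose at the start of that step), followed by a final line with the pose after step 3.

n=0: pose=(-1,-8,S); sL=4/49, sR=4/61; mL=318/2989, mR=220/2989; mL+mR=538/2989 → advance +1; mR−mL=-2/61 → turn -1·90°
n=1: pose=(-1,-9,W); sL=40/653, sR=8/85; mL=6924/55505, mR=4312/55505; mL+mR=11236/55505 → advance +1; mR−mL=-4/85 → turn -1·90°
n=2: pose=(-2,-9,N); sL=10/113, sR=1/8; mL=153/904, mR=193/1808; mL+mR=499/1808 → advance +1; mR−mL=-1/16 → turn -1·90°
n=3: pose=(-2,-8,E); sL=40/289, sR=8/101; mL=4332/29189, mR=3176/29189; mL+mR=7508/29189 → advance +1; mR−mL=-4/101 → turn -1·90°

0 4/49 4/61 318/2989 220/2989 -1 -8 S
1 40/653 8/85 6924/55505 4312/55505 -1 -9 W
2 10/113 1/8 153/904 193/1808 -2 -9 N
3 40/289 8/101 4332/29189 3176/29189 -2 -8 E
final -1 -8 S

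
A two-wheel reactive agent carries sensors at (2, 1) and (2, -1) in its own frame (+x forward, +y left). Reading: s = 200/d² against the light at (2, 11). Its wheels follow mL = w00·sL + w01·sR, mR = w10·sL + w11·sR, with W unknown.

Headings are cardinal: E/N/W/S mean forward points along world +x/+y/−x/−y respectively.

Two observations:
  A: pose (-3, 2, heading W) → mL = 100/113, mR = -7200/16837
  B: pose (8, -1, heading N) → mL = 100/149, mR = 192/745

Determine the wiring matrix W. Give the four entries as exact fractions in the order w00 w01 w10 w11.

0 1/2 1 -1

obs A: pose=(-3,2,W) → sL=200/149, sR=200/113, mL=100/113, mR=-7200/16837
obs B: pose=(8,-1,N) → sL=8/5, sR=200/149, mL=100/149, mR=192/745
sensor matrix S = [[200/149, 200/113], [8/5, 200/149]]; det S = -2584320/2508713
solve [mL_A; mL_B] = S·[w00; w01] and [mR_A; mR_B] = S·[w10; w11]:
  w00 = 0, w01 = 1/2, w10 = 1, w11 = -1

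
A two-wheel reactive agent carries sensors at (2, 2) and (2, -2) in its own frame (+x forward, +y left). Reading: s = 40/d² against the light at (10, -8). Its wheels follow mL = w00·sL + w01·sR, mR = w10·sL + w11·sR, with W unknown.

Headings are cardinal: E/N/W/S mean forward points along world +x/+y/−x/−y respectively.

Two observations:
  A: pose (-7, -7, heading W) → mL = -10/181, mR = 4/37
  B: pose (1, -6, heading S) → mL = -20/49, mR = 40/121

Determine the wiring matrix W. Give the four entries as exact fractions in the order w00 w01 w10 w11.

-1/2 0 0 1

obs A: pose=(-7,-7,W) → sL=20/181, sR=4/37, mL=-10/181, mR=4/37
obs B: pose=(1,-6,S) → sL=40/49, sR=40/121, mL=-20/49, mR=40/121
sensor matrix S = [[20/181, 4/37], [40/49, 40/121]]; det S = -2053760/39706513
solve [mL_A; mL_B] = S·[w00; w01] and [mR_A; mR_B] = S·[w10; w11]:
  w00 = -1/2, w01 = 0, w10 = 0, w11 = 1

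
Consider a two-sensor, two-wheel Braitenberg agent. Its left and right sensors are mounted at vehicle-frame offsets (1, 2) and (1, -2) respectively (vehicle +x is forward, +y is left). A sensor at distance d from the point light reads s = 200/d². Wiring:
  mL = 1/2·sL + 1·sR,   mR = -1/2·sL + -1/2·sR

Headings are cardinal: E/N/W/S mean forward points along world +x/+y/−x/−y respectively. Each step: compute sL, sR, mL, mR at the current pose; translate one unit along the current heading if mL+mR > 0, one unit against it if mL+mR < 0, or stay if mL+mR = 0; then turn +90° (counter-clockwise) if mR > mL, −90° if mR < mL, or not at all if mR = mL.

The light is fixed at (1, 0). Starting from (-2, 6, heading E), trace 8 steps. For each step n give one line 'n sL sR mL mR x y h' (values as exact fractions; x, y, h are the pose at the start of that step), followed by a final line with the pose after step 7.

n=0: pose=(-2,6,E); sL=50/17, sR=10; mL=195/17, mR=-110/17; mL+mR=5 → advance +1; mR−mL=-305/17 → turn -1·90°
n=1: pose=(-1,6,S); sL=8, sR=200/41; mL=364/41, mR=-264/41; mL+mR=100/41 → advance +1; mR−mL=-628/41 → turn -1·90°
n=2: pose=(-1,5,W); sL=100/9, sR=100/29; mL=2350/261, mR=-1900/261; mL+mR=50/29 → advance +1; mR−mL=-4250/261 → turn -1·90°
n=3: pose=(-2,5,N); sL=200/61, sR=200/37; mL=15900/2257, mR=-9800/2257; mL+mR=100/37 → advance +1; mR−mL=-25700/2257 → turn -1·90°
n=4: pose=(-2,6,E); sL=50/17, sR=10; mL=195/17, mR=-110/17; mL+mR=5 → advance +1; mR−mL=-305/17 → turn -1·90°
n=5: pose=(-1,6,S); sL=8, sR=200/41; mL=364/41, mR=-264/41; mL+mR=100/41 → advance +1; mR−mL=-628/41 → turn -1·90°
n=6: pose=(-1,5,W); sL=100/9, sR=100/29; mL=2350/261, mR=-1900/261; mL+mR=50/29 → advance +1; mR−mL=-4250/261 → turn -1·90°
n=7: pose=(-2,5,N); sL=200/61, sR=200/37; mL=15900/2257, mR=-9800/2257; mL+mR=100/37 → advance +1; mR−mL=-25700/2257 → turn -1·90°

0 50/17 10 195/17 -110/17 -2 6 E
1 8 200/41 364/41 -264/41 -1 6 S
2 100/9 100/29 2350/261 -1900/261 -1 5 W
3 200/61 200/37 15900/2257 -9800/2257 -2 5 N
4 50/17 10 195/17 -110/17 -2 6 E
5 8 200/41 364/41 -264/41 -1 6 S
6 100/9 100/29 2350/261 -1900/261 -1 5 W
7 200/61 200/37 15900/2257 -9800/2257 -2 5 N
final -2 6 E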